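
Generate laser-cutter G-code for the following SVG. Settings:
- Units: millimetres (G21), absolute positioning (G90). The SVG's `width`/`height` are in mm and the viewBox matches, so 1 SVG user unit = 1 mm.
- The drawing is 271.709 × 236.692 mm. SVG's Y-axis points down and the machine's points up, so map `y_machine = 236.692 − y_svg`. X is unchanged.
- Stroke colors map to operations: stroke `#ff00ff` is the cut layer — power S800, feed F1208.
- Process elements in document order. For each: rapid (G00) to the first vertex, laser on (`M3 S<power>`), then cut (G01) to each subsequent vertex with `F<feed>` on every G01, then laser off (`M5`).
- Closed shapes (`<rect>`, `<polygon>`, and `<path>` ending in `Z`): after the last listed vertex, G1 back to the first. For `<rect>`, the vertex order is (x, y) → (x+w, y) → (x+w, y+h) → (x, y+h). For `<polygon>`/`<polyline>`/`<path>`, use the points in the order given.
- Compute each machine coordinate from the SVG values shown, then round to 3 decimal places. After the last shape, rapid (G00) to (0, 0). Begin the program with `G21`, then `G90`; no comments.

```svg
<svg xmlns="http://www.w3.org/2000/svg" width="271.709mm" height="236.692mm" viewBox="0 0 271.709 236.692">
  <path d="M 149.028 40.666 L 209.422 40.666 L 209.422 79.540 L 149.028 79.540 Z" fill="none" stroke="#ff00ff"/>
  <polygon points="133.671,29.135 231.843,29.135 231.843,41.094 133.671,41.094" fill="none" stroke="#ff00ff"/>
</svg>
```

1 u = 1 mm; y_m = 236.692 − y.

[1] `<path>` rectangle, #ff00ff→cut S800 F1208: (149.028,196.026) → (209.422,196.026) → (209.422,157.152) → (149.028,157.152) → (149.028,196.026) (closed)

[2] `<polygon>` rectangle, #ff00ff→cut S800 F1208: (133.671,207.557) → (231.843,207.557) → (231.843,195.598) → (133.671,195.598) → (133.671,207.557) (closed)

G21
G90
G00 X149.028 Y196.026
M3 S800
G01 X209.422 Y196.026 F1208
G01 X209.422 Y157.152 F1208
G01 X149.028 Y157.152 F1208
G01 X149.028 Y196.026 F1208
M5
G00 X133.671 Y207.557
M3 S800
G01 X231.843 Y207.557 F1208
G01 X231.843 Y195.598 F1208
G01 X133.671 Y195.598 F1208
G01 X133.671 Y207.557 F1208
M5
G00 X0.000 Y0.000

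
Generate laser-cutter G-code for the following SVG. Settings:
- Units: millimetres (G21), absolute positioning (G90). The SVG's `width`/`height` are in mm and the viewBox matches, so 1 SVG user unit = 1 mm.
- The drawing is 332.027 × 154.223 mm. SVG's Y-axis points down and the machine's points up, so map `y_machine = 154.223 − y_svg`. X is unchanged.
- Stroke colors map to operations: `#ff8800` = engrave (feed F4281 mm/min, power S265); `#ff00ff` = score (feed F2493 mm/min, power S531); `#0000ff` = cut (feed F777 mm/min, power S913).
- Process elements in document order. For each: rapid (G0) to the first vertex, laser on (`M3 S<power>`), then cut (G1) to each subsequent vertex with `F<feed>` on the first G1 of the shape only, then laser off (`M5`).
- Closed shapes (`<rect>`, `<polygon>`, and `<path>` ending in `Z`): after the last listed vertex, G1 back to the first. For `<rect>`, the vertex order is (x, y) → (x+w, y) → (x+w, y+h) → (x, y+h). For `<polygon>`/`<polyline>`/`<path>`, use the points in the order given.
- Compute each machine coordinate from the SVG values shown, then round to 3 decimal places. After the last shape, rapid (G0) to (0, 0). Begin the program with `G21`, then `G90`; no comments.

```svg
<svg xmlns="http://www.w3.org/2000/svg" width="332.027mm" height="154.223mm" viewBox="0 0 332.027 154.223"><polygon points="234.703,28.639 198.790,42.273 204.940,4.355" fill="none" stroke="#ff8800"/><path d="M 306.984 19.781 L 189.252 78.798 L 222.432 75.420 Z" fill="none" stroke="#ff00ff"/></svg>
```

viewBox `0 0 332.027 154.223` with mm width/height → 1 unit = 1 mm. Flip: y_m = 154.223 − y_svg.

**Shape 1** — `<polygon>` regular polygon, stroke `#ff8800` → engrave (S265, F4281). Machine vertices: (234.703,125.584) → (198.790,111.950) → (204.940,149.868) → (234.703,125.584). Closed: final G1 returns to the first vertex.

**Shape 2** — `<path>` closed polygon, stroke `#ff00ff` → score (S531, F2493). Machine vertices: (306.984,134.442) → (189.252,75.425) → (222.432,78.803) → (306.984,134.442). Closed: final G1 returns to the first vertex.

G21
G90
G0 X234.703 Y125.584
M3 S265
G1 X198.790 Y111.950 F4281
G1 X204.940 Y149.868
G1 X234.703 Y125.584
M5
G0 X306.984 Y134.442
M3 S531
G1 X189.252 Y75.425 F2493
G1 X222.432 Y78.803
G1 X306.984 Y134.442
M5
G0 X0.000 Y0.000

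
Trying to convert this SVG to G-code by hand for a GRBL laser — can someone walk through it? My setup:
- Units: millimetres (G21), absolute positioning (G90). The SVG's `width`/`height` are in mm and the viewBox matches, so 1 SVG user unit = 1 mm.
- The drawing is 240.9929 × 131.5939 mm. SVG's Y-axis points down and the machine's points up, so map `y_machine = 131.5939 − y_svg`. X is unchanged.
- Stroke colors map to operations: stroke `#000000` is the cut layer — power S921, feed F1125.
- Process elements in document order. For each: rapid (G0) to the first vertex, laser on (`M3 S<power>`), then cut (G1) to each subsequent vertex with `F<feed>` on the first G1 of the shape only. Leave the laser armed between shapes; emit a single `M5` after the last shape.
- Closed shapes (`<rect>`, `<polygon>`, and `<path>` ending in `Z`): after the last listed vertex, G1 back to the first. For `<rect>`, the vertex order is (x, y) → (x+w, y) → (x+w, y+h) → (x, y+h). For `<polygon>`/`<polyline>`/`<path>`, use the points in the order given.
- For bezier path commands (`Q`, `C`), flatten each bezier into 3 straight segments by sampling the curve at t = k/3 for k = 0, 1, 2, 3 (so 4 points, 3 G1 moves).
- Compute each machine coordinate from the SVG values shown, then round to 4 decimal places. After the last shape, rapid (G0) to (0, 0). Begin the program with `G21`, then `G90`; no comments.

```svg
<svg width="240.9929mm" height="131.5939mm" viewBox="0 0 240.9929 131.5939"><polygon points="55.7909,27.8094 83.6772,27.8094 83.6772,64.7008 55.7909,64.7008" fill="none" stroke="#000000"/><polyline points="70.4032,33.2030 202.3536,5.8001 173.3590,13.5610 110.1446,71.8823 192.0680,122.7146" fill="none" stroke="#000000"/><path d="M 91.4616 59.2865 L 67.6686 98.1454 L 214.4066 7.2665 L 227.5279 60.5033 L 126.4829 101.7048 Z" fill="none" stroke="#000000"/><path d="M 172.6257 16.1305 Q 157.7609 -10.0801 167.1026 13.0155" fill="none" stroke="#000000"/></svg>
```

viewBox `0 0 240.9929 131.5939` with mm width/height → 1 unit = 1 mm. Flip: y_m = 131.5939 − y_svg.

**Shape 1** — `<polygon>` rectangle, stroke `#000000` → cut (S921, F1125). Machine vertices: (55.7909,103.7845) → (83.6772,103.7845) → (83.6772,66.8931) → (55.7909,66.8931) → (55.7909,103.7845). Closed: final G1 returns to the first vertex.

**Shape 2** — `<polyline>` open polyline, stroke `#000000` → cut (S921, F1125). Machine vertices: (70.4032,98.3909) → (202.3536,125.7938) → (173.3590,118.0329) → (110.1446,59.7116) → (192.0680,8.8793). Open path.

**Shape 3** — `<path>` closed polygon, stroke `#000000` → cut (S921, F1125). Machine vertices: (91.4616,72.3074) → (67.6686,33.4485) → (214.4066,124.3274) → (227.5279,71.0906) → (126.4829,29.8891) → (91.4616,72.3074). Closed: final G1 returns to the first vertex.

**Shape 4** — `<path>` quadratic bezier, stroke `#000000` → cut (S921, F1125). Control points (SVG): P0=(172.6257,16.1305), P1=(157.7609,-10.0801), P2=(167.1026,13.0155); sampled at t=k/3. Machine vertices: (172.6257,115.4634) → (165.4054,127.4587) → (163.5644,128.4970) → (167.1026,118.5784). Open path.

G21
G90
G0 X55.7909 Y103.7845
M3 S921
G1 X83.6772 Y103.7845 F1125
G1 X83.6772 Y66.8931
G1 X55.7909 Y66.8931
G1 X55.7909 Y103.7845
G0 X70.4032 Y98.3909
M3 S921
G1 X202.3536 Y125.7938 F1125
G1 X173.3590 Y118.0329
G1 X110.1446 Y59.7116
G1 X192.0680 Y8.8793
G0 X91.4616 Y72.3074
M3 S921
G1 X67.6686 Y33.4485 F1125
G1 X214.4066 Y124.3274
G1 X227.5279 Y71.0906
G1 X126.4829 Y29.8891
G1 X91.4616 Y72.3074
G0 X172.6257 Y115.4634
M3 S921
G1 X165.4054 Y127.4587 F1125
G1 X163.5644 Y128.4970
G1 X167.1026 Y118.5784
M5
G0 X0.0000 Y0.0000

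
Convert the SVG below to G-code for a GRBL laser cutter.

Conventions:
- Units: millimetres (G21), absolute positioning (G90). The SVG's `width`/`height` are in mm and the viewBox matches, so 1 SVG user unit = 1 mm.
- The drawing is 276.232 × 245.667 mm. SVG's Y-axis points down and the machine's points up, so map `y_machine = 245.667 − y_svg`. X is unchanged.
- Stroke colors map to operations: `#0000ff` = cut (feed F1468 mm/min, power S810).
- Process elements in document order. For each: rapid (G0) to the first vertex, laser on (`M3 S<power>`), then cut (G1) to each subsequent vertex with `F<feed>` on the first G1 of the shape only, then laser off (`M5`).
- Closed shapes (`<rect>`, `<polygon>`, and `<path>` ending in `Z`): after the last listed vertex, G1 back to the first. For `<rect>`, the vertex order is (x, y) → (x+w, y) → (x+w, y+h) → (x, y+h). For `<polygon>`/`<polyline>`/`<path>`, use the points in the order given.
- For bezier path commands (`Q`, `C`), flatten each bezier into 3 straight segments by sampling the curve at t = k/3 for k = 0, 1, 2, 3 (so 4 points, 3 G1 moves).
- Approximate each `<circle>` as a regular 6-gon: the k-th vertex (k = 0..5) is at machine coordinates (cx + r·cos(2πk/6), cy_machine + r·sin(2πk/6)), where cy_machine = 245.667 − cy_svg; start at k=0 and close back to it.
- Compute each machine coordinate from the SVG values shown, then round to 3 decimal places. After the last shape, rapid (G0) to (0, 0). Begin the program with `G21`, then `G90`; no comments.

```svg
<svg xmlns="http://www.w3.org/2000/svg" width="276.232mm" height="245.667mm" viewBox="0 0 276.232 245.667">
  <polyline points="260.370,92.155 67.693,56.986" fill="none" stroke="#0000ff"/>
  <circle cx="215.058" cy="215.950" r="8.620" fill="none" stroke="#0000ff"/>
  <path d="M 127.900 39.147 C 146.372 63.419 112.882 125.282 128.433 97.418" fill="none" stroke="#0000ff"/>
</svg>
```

Since the viewBox matches the mm dimensions, user units are millimetres directly. The only transform is the Y-flip y_m = 245.667 − y_svg.

Shape 1 is a line segment drawn with `<polyline>`. Its stroke #0000ff means cut at S810, F1468. After flipping Y the toolpath is (260.370,153.512) → (67.693,188.681).

Shape 2 is a circle drawn with `<circle>`. Its stroke #0000ff means cut at S810, F1468. After flipping Y the toolpath is (223.678,29.717) → (219.368,37.182) → (210.748,37.182) → (206.438,29.717) → (210.748,22.252) → (219.368,22.252) → (223.678,29.717), returning to the start.

Shape 3 is a cubic bezier drawn with `<path>`. Its stroke #0000ff means cut at S810, F1468. After flipping Y the toolpath is (127.900,206.520) → (132.792,174.433) → (125.488,145.579) → (128.433,148.249).

G21
G90
G0 X260.370 Y153.512
M3 S810
G1 X67.693 Y188.681 F1468
M5
G0 X223.678 Y29.717
M3 S810
G1 X219.368 Y37.182 F1468
G1 X210.748 Y37.182
G1 X206.438 Y29.717
G1 X210.748 Y22.252
G1 X219.368 Y22.252
G1 X223.678 Y29.717
M5
G0 X127.900 Y206.520
M3 S810
G1 X132.792 Y174.433 F1468
G1 X125.488 Y145.579
G1 X128.433 Y148.249
M5
G0 X0.000 Y0.000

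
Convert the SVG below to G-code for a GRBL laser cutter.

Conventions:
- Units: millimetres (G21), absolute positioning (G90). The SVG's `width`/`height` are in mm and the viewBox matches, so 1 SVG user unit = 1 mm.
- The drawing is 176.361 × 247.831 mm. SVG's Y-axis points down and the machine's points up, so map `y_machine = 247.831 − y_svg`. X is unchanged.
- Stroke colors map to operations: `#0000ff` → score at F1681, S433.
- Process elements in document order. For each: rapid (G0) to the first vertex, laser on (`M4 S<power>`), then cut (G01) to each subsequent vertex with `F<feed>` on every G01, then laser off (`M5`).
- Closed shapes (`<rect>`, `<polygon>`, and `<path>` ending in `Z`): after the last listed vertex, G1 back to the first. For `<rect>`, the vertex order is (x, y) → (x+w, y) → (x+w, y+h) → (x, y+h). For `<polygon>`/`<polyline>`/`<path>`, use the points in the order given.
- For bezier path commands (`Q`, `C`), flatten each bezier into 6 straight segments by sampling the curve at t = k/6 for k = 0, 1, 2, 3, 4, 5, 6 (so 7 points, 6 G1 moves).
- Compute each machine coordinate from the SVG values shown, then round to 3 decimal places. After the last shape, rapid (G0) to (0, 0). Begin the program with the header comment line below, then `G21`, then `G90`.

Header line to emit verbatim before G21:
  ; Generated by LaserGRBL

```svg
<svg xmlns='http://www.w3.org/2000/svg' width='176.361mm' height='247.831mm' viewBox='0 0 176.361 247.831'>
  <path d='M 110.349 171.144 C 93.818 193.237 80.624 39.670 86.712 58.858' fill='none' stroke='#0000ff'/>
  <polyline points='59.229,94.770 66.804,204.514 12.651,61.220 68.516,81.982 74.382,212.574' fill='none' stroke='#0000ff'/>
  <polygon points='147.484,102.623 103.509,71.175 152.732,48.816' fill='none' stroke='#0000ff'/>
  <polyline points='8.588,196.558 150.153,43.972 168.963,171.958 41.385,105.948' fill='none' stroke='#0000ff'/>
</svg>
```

Since the viewBox matches the mm dimensions, user units are millimetres directly. The only transform is the Y-flip y_m = 247.831 − y_svg.

Shape 1 is a cubic bezier drawn with `<path>`. Its stroke #0000ff means score at S433, F1681. After flipping Y the toolpath is (110.349,76.687) → (102.435,78.666) → (95.521,100.243) → (90.048,131.741) → (86.461,163.480) → (85.201,185.784) → (86.712,188.973).

Shape 2 is a open polyline drawn with `<polyline>`. Its stroke #0000ff means score at S433, F1681. After flipping Y the toolpath is (59.229,153.061) → (66.804,43.317) → (12.651,186.611) → (68.516,165.849) → (74.382,35.257).

Shape 3 is a regular polygon drawn with `<polygon>`. Its stroke #0000ff means score at S433, F1681. After flipping Y the toolpath is (147.484,145.208) → (103.509,176.656) → (152.732,199.015) → (147.484,145.208), returning to the start.

Shape 4 is a open polyline drawn with `<polyline>`. Its stroke #0000ff means score at S433, F1681. After flipping Y the toolpath is (8.588,51.273) → (150.153,203.859) → (168.963,75.873) → (41.385,141.883).

; Generated by LaserGRBL
G21
G90
G0 X110.349 Y76.687
M4 S433
G01 X102.435 Y78.666 F1681
G01 X95.521 Y100.243 F1681
G01 X90.048 Y131.741 F1681
G01 X86.461 Y163.480 F1681
G01 X85.201 Y185.784 F1681
G01 X86.712 Y188.973 F1681
M5
G0 X59.229 Y153.061
M4 S433
G01 X66.804 Y43.317 F1681
G01 X12.651 Y186.611 F1681
G01 X68.516 Y165.849 F1681
G01 X74.382 Y35.257 F1681
M5
G0 X147.484 Y145.208
M4 S433
G01 X103.509 Y176.656 F1681
G01 X152.732 Y199.015 F1681
G01 X147.484 Y145.208 F1681
M5
G0 X8.588 Y51.273
M4 S433
G01 X150.153 Y203.859 F1681
G01 X168.963 Y75.873 F1681
G01 X41.385 Y141.883 F1681
M5
G0 X0.000 Y0.000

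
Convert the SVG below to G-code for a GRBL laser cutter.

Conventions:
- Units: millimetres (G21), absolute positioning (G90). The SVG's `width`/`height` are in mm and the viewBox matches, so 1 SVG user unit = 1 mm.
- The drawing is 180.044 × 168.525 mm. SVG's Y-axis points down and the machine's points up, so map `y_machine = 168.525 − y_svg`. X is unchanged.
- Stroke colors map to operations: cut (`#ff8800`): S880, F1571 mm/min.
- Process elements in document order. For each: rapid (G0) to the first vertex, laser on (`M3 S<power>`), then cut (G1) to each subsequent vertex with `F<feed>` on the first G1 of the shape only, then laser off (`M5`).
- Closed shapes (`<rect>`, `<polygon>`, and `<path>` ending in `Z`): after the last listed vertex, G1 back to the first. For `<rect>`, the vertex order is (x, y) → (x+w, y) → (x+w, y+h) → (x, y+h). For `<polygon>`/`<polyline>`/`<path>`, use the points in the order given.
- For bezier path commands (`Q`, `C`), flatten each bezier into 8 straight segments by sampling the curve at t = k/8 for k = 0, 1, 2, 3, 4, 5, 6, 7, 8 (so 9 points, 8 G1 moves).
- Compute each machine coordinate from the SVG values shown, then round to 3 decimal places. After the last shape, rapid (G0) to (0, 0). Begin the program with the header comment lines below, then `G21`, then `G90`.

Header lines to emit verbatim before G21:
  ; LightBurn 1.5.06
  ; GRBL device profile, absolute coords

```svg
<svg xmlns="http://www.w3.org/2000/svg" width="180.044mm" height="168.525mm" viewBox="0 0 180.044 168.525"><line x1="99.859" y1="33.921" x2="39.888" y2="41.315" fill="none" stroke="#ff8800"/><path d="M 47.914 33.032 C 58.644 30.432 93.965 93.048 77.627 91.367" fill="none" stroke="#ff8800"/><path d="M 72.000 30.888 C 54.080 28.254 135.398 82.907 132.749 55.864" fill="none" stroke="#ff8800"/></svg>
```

; LightBurn 1.5.06
; GRBL device profile, absolute coords
G21
G90
G0 X99.859 Y134.604
M3 S880
G1 X39.888 Y127.210 F1571
M5
G0 X47.914 Y135.493
M3 S880
G1 X52.942 Y133.664 F1571
G1 X59.381 Y127.239
G1 X66.339 Y117.735
G1 X72.921 Y106.670
G1 X78.235 Y95.562
G1 X81.386 Y85.929
G1 X81.481 Y79.289
G1 X77.627 Y77.158
M5
G0 X72.000 Y137.637
M3 S880
G1 X69.574 Y136.211 F1571
G1 X74.305 Y131.043
G1 X84.045 Y123.761
G1 X96.648 Y115.996
G1 X109.967 Y109.374
G1 X121.855 Y105.525
G1 X130.164 Y106.078
G1 X132.749 Y112.661
M5
G0 X0.000 Y0.000

viewBox `0 0 180.044 168.525` with mm width/height → 1 unit = 1 mm. Flip: y_m = 168.525 − y_svg.

**Shape 1** — `<line>` line segment, stroke `#ff8800` → cut (S880, F1571). Machine vertices: (99.859,134.604) → (39.888,127.210). Open path.

**Shape 2** — `<path>` cubic bezier, stroke `#ff8800` → cut (S880, F1571). Control points (SVG): P0=(47.914,33.032), P1=(58.644,30.432), P2=(93.965,93.048), P3=(77.627,91.367); sampled at t=k/8. Machine vertices: (47.914,135.493) → (52.942,133.664) → (59.381,127.239) → (66.339,117.735) → (72.921,106.670) → (78.235,95.562) → (81.386,85.929) → (81.481,79.289) → (77.627,77.158). Open path.

**Shape 3** — `<path>` cubic bezier, stroke `#ff8800` → cut (S880, F1571). Control points (SVG): P0=(72.000,30.888), P1=(54.080,28.254), P2=(135.398,82.907), P3=(132.749,55.864); sampled at t=k/8. Machine vertices: (72.000,137.637) → (69.574,136.211) → (74.305,131.043) → (84.045,123.761) → (96.648,115.996) → (109.967,109.374) → (121.855,105.525) → (130.164,106.078) → (132.749,112.661). Open path.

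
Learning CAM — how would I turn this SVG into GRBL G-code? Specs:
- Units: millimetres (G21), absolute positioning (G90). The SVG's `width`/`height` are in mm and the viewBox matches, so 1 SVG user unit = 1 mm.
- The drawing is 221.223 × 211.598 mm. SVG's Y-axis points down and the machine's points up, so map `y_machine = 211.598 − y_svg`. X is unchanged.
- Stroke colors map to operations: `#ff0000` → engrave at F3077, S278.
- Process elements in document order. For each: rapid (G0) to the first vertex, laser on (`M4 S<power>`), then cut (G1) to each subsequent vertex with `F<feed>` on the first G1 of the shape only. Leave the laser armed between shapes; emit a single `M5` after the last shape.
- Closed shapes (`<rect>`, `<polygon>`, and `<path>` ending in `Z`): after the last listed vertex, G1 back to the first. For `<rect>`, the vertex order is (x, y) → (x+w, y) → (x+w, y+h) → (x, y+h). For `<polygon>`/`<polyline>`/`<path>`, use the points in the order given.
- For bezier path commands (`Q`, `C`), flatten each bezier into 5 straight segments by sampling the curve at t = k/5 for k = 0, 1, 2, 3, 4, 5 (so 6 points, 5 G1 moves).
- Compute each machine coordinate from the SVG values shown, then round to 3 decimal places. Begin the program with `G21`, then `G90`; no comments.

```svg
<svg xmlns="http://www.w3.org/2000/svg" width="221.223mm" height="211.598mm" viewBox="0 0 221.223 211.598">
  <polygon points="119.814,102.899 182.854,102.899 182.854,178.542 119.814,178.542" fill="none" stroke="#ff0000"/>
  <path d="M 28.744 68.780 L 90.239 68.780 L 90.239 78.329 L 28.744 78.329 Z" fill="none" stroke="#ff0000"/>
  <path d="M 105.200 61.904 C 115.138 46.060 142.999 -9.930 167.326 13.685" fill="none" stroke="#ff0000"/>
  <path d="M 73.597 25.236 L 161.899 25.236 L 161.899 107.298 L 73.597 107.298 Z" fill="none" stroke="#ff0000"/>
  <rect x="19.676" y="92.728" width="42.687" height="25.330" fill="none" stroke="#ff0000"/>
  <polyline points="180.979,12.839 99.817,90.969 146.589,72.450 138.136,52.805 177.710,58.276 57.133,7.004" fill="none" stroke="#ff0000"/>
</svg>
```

viewBox `0 0 221.223 211.598` with mm width/height → 1 unit = 1 mm. Flip: y_m = 211.598 − y_svg.

**Shape 1** — `<polygon>` rectangle, stroke `#ff0000` → engrave (S278, F3077). Machine vertices: (119.814,108.699) → (182.854,108.699) → (182.854,33.056) → (119.814,33.056) → (119.814,108.699). Closed: final G1 returns to the first vertex.

**Shape 2** — `<path>` rectangle, stroke `#ff0000` → engrave (S278, F3077). Machine vertices: (28.744,142.818) → (90.239,142.818) → (90.239,133.269) → (28.744,133.269) → (28.744,142.818). Closed: final G1 returns to the first vertex.

**Shape 3** — `<path>` cubic bezier, stroke `#ff0000` → engrave (S278, F3077). Control points (SVG): P0=(105.200,61.904), P1=(115.138,46.060), P2=(142.999,-9.930), P3=(167.326,13.685); sampled at t=k/5. Machine vertices: (105.200,149.694) → (113.142,163.060) → (124.355,180.313) → (137.811,195.705) → (152.477,203.487) → (167.326,197.913). Open path.

**Shape 4** — `<path>` rectangle, stroke `#ff0000` → engrave (S278, F3077). Machine vertices: (73.597,186.362) → (161.899,186.362) → (161.899,104.300) → (73.597,104.300) → (73.597,186.362). Closed: final G1 returns to the first vertex.

**Shape 5** — `<rect>` rectangle, stroke `#ff0000` → engrave (S278, F3077). Machine vertices: (19.676,118.870) → (62.363,118.870) → (62.363,93.540) → (19.676,93.540) → (19.676,118.870). Closed: final G1 returns to the first vertex.

**Shape 6** — `<polyline>` open polyline, stroke `#ff0000` → engrave (S278, F3077). Machine vertices: (180.979,198.759) → (99.817,120.629) → (146.589,139.148) → (138.136,158.793) → (177.710,153.322) → (57.133,204.594). Open path.

G21
G90
G0 X119.814 Y108.699
M4 S278
G1 X182.854 Y108.699 F3077
G1 X182.854 Y33.056
G1 X119.814 Y33.056
G1 X119.814 Y108.699
G0 X28.744 Y142.818
M4 S278
G1 X90.239 Y142.818 F3077
G1 X90.239 Y133.269
G1 X28.744 Y133.269
G1 X28.744 Y142.818
G0 X105.200 Y149.694
M4 S278
G1 X113.142 Y163.060 F3077
G1 X124.355 Y180.313
G1 X137.811 Y195.705
G1 X152.477 Y203.487
G1 X167.326 Y197.913
G0 X73.597 Y186.362
M4 S278
G1 X161.899 Y186.362 F3077
G1 X161.899 Y104.300
G1 X73.597 Y104.300
G1 X73.597 Y186.362
G0 X19.676 Y118.870
M4 S278
G1 X62.363 Y118.870 F3077
G1 X62.363 Y93.540
G1 X19.676 Y93.540
G1 X19.676 Y118.870
G0 X180.979 Y198.759
M4 S278
G1 X99.817 Y120.629 F3077
G1 X146.589 Y139.148
G1 X138.136 Y158.793
G1 X177.710 Y153.322
G1 X57.133 Y204.594
M5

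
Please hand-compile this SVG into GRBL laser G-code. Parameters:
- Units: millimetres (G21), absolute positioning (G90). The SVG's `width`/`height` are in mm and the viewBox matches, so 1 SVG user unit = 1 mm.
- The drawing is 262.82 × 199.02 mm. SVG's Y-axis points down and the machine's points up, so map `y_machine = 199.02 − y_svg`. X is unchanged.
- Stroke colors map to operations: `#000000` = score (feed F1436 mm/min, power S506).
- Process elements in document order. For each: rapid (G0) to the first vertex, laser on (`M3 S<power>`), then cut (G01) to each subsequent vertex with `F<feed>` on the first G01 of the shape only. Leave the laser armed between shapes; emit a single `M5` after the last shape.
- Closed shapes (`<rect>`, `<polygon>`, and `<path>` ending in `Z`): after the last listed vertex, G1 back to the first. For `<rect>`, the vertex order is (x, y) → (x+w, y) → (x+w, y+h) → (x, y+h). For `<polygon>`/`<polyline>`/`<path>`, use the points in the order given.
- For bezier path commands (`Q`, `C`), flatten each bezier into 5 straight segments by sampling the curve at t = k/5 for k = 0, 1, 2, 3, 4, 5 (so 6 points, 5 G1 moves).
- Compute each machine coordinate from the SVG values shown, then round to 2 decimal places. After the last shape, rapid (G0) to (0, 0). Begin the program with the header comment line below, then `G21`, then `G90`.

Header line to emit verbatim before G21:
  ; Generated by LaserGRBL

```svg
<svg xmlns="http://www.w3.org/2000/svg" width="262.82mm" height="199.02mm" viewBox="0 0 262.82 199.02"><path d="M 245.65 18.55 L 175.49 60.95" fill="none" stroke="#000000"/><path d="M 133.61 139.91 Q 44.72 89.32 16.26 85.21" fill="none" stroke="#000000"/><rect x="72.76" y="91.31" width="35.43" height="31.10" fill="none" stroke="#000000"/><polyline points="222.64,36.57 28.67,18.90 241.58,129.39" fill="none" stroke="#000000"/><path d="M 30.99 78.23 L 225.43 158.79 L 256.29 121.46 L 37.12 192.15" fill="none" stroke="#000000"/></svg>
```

; Generated by LaserGRBL
G21
G90
G0 X245.65 Y180.47
M3 S506
G01 X175.49 Y138.07 F1436
G0 X133.61 Y59.11
M3 S506
G01 X100.47 Y77.49 F1436
G01 X72.17 Y92.15
G01 X48.70 Y103.09
G01 X30.06 Y110.31
G01 X16.26 Y113.81
G0 X72.76 Y107.71
M3 S506
G01 X108.19 Y107.71 F1436
G01 X108.19 Y76.61
G01 X72.76 Y76.61
G01 X72.76 Y107.71
G0 X222.64 Y162.45
M3 S506
G01 X28.67 Y180.12 F1436
G01 X241.58 Y69.63
G0 X30.99 Y120.79
M3 S506
G01 X225.43 Y40.23 F1436
G01 X256.29 Y77.56
G01 X37.12 Y6.87
M5
G0 X0.00 Y0.00

1 u = 1 mm; y_m = 199.02 − y.

[1] `<path>` line segment, #000000→score S506 F1436: (245.65,180.47) → (175.49,138.07)

[2] `<path>` quadratic bezier, #000000→score S506 F1436: (133.61,59.11) → (100.47,77.49) → (72.17,92.15) → (48.70,103.09) → (30.06,110.31) → (16.26,113.81)

[3] `<rect>` rectangle, #000000→score S506 F1436: (72.76,107.71) → (108.19,107.71) → (108.19,76.61) → (72.76,76.61) → (72.76,107.71) (closed)

[4] `<polyline>` open polyline, #000000→score S506 F1436: (222.64,162.45) → (28.67,180.12) → (241.58,69.63)

[5] `<path>` open polyline, #000000→score S506 F1436: (30.99,120.79) → (225.43,40.23) → (256.29,77.56) → (37.12,6.87)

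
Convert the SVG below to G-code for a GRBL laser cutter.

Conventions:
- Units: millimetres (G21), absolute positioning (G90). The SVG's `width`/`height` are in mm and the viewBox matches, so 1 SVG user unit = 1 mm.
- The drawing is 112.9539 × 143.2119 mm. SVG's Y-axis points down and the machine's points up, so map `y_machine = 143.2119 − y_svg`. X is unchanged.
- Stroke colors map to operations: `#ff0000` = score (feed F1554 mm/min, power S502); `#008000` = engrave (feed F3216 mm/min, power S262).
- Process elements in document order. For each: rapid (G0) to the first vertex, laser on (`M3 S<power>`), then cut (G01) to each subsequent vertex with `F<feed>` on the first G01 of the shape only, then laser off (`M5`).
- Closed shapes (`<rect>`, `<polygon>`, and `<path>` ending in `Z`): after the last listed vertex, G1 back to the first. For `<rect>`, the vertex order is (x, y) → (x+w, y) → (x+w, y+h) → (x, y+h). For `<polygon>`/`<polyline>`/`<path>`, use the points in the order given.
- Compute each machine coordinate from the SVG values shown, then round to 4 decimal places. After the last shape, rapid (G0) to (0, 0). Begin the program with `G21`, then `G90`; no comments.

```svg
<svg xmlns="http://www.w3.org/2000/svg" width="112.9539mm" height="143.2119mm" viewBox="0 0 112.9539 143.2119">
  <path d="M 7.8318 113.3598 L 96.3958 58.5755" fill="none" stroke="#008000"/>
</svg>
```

viewBox `0 0 112.9539 143.2119` with mm width/height → 1 unit = 1 mm. Flip: y_m = 143.2119 − y_svg.

**Shape 1** — `<path>` line segment, stroke `#008000` → engrave (S262, F3216). Machine vertices: (7.8318,29.8521) → (96.3958,84.6364). Open path.

G21
G90
G0 X7.8318 Y29.8521
M3 S262
G01 X96.3958 Y84.6364 F3216
M5
G0 X0.0000 Y0.0000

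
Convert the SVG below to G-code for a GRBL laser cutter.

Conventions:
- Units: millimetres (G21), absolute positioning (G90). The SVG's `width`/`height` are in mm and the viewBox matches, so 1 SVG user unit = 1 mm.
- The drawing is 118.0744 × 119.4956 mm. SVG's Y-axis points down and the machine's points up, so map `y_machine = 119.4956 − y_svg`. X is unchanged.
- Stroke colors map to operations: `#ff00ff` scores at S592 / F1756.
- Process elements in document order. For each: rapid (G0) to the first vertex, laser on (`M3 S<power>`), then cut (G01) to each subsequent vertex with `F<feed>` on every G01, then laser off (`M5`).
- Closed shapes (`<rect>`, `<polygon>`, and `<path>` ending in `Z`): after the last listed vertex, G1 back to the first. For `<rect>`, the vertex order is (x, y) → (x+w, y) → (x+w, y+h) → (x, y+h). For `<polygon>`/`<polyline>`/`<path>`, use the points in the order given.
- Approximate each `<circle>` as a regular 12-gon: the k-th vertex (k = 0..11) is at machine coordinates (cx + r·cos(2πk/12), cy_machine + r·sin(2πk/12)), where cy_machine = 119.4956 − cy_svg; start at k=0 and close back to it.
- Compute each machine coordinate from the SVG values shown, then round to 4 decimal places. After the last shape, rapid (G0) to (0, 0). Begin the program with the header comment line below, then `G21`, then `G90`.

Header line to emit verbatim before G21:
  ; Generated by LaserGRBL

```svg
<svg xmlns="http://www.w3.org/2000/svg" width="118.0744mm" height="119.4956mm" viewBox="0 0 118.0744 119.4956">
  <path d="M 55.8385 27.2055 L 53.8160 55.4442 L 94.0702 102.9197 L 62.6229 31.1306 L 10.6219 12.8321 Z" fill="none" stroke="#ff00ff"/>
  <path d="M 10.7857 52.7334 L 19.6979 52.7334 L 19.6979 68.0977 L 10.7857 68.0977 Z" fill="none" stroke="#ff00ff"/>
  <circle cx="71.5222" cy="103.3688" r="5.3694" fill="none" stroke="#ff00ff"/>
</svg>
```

; Generated by LaserGRBL
G21
G90
G0 X55.8385 Y92.2901
M3 S592
G01 X53.8160 Y64.0514 F1756
G01 X94.0702 Y16.5759 F1756
G01 X62.6229 Y88.3650 F1756
G01 X10.6219 Y106.6635 F1756
G01 X55.8385 Y92.2901 F1756
M5
G0 X10.7857 Y66.7622
M3 S592
G01 X19.6979 Y66.7622 F1756
G01 X19.6979 Y51.3979 F1756
G01 X10.7857 Y51.3979 F1756
G01 X10.7857 Y66.7622 F1756
M5
G0 X76.8916 Y16.1268
M3 S592
G01 X76.1722 Y18.8115 F1756
G01 X74.2069 Y20.7768 F1756
G01 X71.5222 Y21.4962 F1756
G01 X68.8375 Y20.7768 F1756
G01 X66.8722 Y18.8115 F1756
G01 X66.1528 Y16.1268 F1756
G01 X66.8722 Y13.4421 F1756
G01 X68.8375 Y11.4768 F1756
G01 X71.5222 Y10.7574 F1756
G01 X74.2069 Y11.4768 F1756
G01 X76.1722 Y13.4421 F1756
G01 X76.8916 Y16.1268 F1756
M5
G0 X0.0000 Y0.0000

Since the viewBox matches the mm dimensions, user units are millimetres directly. The only transform is the Y-flip y_m = 119.4956 − y_svg.

Shape 1 is a closed polygon drawn with `<path>`. Its stroke #ff00ff means score at S592, F1756. After flipping Y the toolpath is (55.8385,92.2901) → (53.8160,64.0514) → (94.0702,16.5759) → (62.6229,88.3650) → (10.6219,106.6635) → (55.8385,92.2901), returning to the start.

Shape 2 is a rectangle drawn with `<path>`. Its stroke #ff00ff means score at S592, F1756. After flipping Y the toolpath is (10.7857,66.7622) → (19.6979,66.7622) → (19.6979,51.3979) → (10.7857,51.3979) → (10.7857,66.7622), returning to the start.

Shape 3 is a circle drawn with `<circle>`. Its stroke #ff00ff means score at S592, F1756. After flipping Y the toolpath is (76.8916,16.1268) → (76.1722,18.8115) → (74.2069,20.7768) → (71.5222,21.4962) → (68.8375,20.7768) → (66.8722,18.8115) → (66.1528,16.1268) → (66.8722,13.4421) → (68.8375,11.4768) → (71.5222,10.7574) → (74.2069,11.4768) → (76.1722,13.4421) → (76.8916,16.1268), returning to the start.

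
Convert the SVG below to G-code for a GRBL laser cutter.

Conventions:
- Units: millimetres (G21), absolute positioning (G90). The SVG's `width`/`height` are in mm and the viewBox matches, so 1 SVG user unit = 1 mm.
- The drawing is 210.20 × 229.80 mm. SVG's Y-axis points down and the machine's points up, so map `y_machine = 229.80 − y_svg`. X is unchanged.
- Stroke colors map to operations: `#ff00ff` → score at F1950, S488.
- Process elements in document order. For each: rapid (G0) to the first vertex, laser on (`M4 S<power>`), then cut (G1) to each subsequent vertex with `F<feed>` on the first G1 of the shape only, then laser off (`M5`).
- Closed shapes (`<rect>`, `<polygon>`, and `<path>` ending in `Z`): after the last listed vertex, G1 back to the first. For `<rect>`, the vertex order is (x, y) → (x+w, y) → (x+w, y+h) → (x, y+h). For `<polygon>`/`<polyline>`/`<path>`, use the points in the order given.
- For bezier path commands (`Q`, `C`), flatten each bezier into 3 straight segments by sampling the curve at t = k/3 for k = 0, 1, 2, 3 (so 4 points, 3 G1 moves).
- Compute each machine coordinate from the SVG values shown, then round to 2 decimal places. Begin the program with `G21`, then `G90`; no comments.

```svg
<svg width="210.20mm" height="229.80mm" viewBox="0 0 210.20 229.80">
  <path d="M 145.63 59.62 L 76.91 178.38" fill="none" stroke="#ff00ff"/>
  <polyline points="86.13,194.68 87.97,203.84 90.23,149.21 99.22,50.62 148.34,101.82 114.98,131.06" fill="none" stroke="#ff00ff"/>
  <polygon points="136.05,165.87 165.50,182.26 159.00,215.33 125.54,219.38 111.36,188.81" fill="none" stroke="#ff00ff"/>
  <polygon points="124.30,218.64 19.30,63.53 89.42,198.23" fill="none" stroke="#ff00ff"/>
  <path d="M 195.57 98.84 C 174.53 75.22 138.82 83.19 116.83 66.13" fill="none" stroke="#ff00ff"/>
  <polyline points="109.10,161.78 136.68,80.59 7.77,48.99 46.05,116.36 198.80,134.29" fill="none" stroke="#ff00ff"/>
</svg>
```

G21
G90
G0 X145.63 Y170.18
M4 S488
G1 X76.91 Y51.42 F1950
M5
G0 X86.13 Y35.12
M4 S488
G1 X87.97 Y25.96 F1950
G1 X90.23 Y80.59
G1 X99.22 Y179.18
G1 X148.34 Y127.98
G1 X114.98 Y98.74
M5
G0 X136.05 Y63.93
M4 S488
G1 X165.50 Y47.54 F1950
G1 X159.00 Y14.47
G1 X125.54 Y10.42
G1 X111.36 Y40.99
G1 X136.05 Y63.93
M5
G0 X124.30 Y11.16
M4 S488
G1 X19.30 Y166.27 F1950
G1 X89.42 Y31.57
G1 X124.30 Y11.16
M5
G0 X195.57 Y130.96
M4 S488
G1 X170.69 Y146.15 F1950
G1 X142.34 Y152.86
G1 X116.83 Y163.67
M5
G0 X109.10 Y68.02
M4 S488
G1 X136.68 Y149.21 F1950
G1 X7.77 Y180.81
G1 X46.05 Y113.44
G1 X198.80 Y95.51
M5

viewBox `0 0 210.20 229.80` with mm width/height → 1 unit = 1 mm. Flip: y_m = 229.80 − y_svg.

**Shape 1** — `<path>` line segment, stroke `#ff00ff` → score (S488, F1950). Machine vertices: (145.63,170.18) → (76.91,51.42). Open path.

**Shape 2** — `<polyline>` open polyline, stroke `#ff00ff` → score (S488, F1950). Machine vertices: (86.13,35.12) → (87.97,25.96) → (90.23,80.59) → (99.22,179.18) → (148.34,127.98) → (114.98,98.74). Open path.

**Shape 3** — `<polygon>` regular polygon, stroke `#ff00ff` → score (S488, F1950). Machine vertices: (136.05,63.93) → (165.50,47.54) → (159.00,14.47) → (125.54,10.42) → (111.36,40.99) → (136.05,63.93). Closed: final G1 returns to the first vertex.

**Shape 4** — `<polygon>` closed polygon, stroke `#ff00ff` → score (S488, F1950). Machine vertices: (124.30,11.16) → (19.30,166.27) → (89.42,31.57) → (124.30,11.16). Closed: final G1 returns to the first vertex.

**Shape 5** — `<path>` cubic bezier, stroke `#ff00ff` → score (S488, F1950). Control points (SVG): P0=(195.57,98.84), P1=(174.53,75.22), P2=(138.82,83.19), P3=(116.83,66.13); sampled at t=k/3. Machine vertices: (195.57,130.96) → (170.69,146.15) → (142.34,152.86) → (116.83,163.67). Open path.

**Shape 6** — `<polyline>` open polyline, stroke `#ff00ff` → score (S488, F1950). Machine vertices: (109.10,68.02) → (136.68,149.21) → (7.77,180.81) → (46.05,113.44) → (198.80,95.51). Open path.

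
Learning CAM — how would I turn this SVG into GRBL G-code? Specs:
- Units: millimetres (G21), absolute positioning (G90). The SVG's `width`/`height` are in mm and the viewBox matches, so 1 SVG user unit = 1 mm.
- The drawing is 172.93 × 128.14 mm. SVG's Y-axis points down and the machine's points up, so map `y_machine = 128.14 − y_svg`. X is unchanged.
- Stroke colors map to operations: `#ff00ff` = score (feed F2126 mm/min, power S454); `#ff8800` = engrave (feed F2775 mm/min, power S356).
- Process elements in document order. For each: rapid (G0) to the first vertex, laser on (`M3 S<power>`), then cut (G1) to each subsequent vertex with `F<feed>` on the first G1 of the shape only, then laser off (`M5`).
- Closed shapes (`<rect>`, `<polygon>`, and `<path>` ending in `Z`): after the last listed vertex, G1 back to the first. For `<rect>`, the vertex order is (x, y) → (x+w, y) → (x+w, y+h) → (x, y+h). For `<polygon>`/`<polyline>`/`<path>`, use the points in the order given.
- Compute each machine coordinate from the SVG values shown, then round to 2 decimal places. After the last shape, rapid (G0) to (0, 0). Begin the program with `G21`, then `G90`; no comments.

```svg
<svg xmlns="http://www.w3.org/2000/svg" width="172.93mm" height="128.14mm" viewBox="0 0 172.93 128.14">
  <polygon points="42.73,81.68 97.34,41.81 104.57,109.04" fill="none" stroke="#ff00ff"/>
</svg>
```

Since the viewBox matches the mm dimensions, user units are millimetres directly. The only transform is the Y-flip y_m = 128.14 − y_svg.

Shape 1 is a regular polygon drawn with `<polygon>`. Its stroke #ff00ff means score at S454, F2126. After flipping Y the toolpath is (42.73,46.46) → (97.34,86.33) → (104.57,19.10) → (42.73,46.46), returning to the start.

G21
G90
G0 X42.73 Y46.46
M3 S454
G1 X97.34 Y86.33 F2126
G1 X104.57 Y19.10
G1 X42.73 Y46.46
M5
G0 X0.00 Y0.00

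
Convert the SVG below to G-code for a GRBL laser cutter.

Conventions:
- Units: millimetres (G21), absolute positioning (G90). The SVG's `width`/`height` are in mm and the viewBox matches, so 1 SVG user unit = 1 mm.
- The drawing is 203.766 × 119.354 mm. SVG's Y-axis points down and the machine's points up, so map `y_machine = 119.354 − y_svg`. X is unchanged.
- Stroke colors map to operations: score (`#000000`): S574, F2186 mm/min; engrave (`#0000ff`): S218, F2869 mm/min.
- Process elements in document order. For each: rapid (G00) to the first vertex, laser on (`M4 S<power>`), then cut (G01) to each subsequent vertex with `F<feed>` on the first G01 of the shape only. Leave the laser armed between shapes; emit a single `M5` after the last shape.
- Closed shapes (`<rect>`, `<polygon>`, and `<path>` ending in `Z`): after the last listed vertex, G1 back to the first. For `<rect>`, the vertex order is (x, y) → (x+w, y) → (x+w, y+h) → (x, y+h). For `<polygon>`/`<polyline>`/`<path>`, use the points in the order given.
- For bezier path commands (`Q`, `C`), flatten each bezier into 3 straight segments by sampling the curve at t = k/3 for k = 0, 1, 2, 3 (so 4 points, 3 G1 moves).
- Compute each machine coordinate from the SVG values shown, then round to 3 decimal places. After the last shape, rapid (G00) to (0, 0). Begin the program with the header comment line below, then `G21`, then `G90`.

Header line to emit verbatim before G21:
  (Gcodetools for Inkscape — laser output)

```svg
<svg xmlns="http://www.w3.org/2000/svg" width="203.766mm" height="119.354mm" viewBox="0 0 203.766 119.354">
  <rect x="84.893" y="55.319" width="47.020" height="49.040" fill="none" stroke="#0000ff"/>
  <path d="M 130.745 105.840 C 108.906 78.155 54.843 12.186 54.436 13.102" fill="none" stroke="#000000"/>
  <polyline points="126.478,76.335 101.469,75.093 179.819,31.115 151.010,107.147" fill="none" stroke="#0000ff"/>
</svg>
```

Since the viewBox matches the mm dimensions, user units are millimetres directly. The only transform is the Y-flip y_m = 119.354 − y_svg.

Shape 1 is a rectangle drawn with `<rect>`. Its stroke #0000ff means engrave at S218, F2869. After flipping Y the toolpath is (84.893,64.035) → (131.913,64.035) → (131.913,14.995) → (84.893,14.995) → (84.893,64.035), returning to the start.

Shape 2 is a cubic bezier drawn with `<path>`. Its stroke #000000 means score at S574, F2186. After flipping Y the toolpath is (130.745,13.514) → (101.345,50.065) → (69.548,88.768) → (54.436,106.252).

Shape 3 is a open polyline drawn with `<polyline>`. Its stroke #0000ff means engrave at S218, F2869. After flipping Y the toolpath is (126.478,43.019) → (101.469,44.261) → (179.819,88.239) → (151.010,12.207).

(Gcodetools for Inkscape — laser output)
G21
G90
G00 X84.893 Y64.035
M4 S218
G01 X131.913 Y64.035 F2869
G01 X131.913 Y14.995
G01 X84.893 Y14.995
G01 X84.893 Y64.035
G00 X130.745 Y13.514
M4 S574
G01 X101.345 Y50.065 F2186
G01 X69.548 Y88.768
G01 X54.436 Y106.252
G00 X126.478 Y43.019
M4 S218
G01 X101.469 Y44.261 F2869
G01 X179.819 Y88.239
G01 X151.010 Y12.207
M5
G00 X0.000 Y0.000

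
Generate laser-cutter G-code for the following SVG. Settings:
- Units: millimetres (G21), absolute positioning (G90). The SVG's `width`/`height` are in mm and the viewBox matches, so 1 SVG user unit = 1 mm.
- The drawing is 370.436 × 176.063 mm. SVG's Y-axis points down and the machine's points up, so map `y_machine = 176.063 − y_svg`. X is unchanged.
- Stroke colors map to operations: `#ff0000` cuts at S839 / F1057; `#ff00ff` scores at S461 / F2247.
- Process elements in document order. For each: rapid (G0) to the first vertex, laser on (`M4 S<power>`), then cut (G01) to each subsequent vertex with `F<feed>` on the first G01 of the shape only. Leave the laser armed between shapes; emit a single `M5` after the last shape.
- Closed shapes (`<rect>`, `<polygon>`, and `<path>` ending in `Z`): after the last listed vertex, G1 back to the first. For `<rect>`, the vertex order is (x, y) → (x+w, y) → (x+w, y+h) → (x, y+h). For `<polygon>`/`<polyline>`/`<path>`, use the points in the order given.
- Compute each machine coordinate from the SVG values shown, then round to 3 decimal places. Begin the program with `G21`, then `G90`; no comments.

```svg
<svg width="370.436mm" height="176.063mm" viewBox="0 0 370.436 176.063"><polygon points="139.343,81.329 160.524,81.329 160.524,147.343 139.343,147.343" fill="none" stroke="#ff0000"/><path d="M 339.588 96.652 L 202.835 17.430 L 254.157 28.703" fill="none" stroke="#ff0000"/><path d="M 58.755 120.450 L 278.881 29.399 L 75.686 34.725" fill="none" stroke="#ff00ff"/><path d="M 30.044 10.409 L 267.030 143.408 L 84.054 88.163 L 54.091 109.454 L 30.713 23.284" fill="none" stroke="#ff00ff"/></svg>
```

G21
G90
G0 X139.343 Y94.734
M4 S839
G01 X160.524 Y94.734 F1057
G01 X160.524 Y28.720
G01 X139.343 Y28.720
G01 X139.343 Y94.734
G0 X339.588 Y79.411
M4 S839
G01 X202.835 Y158.633 F1057
G01 X254.157 Y147.360
G0 X58.755 Y55.613
M4 S461
G01 X278.881 Y146.664 F2247
G01 X75.686 Y141.338
G0 X30.044 Y165.654
M4 S461
G01 X267.030 Y32.655 F2247
G01 X84.054 Y87.900
G01 X54.091 Y66.609
G01 X30.713 Y152.779
M5

1 u = 1 mm; y_m = 176.063 − y.

[1] `<polygon>` rectangle, #ff0000→cut S839 F1057: (139.343,94.734) → (160.524,94.734) → (160.524,28.720) → (139.343,28.720) → (139.343,94.734) (closed)

[2] `<path>` open polyline, #ff0000→cut S839 F1057: (339.588,79.411) → (202.835,158.633) → (254.157,147.360)

[3] `<path>` open polyline, #ff00ff→score S461 F2247: (58.755,55.613) → (278.881,146.664) → (75.686,141.338)

[4] `<path>` open polyline, #ff00ff→score S461 F2247: (30.044,165.654) → (267.030,32.655) → (84.054,87.900) → (54.091,66.609) → (30.713,152.779)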